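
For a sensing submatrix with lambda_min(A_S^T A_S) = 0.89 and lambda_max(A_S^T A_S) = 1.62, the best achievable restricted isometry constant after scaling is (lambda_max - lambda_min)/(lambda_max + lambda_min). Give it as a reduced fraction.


lambda_max - lambda_min = 1.62 - 0.89 = 0.73.
lambda_max + lambda_min = 1.62 + 0.89 = 2.51.
delta = 0.73/2.51 = 73/251.

73/251


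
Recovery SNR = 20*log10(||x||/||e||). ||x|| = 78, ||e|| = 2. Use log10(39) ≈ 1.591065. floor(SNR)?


||x||/||e|| = 78/2 = 39.
log10(39) ≈ 1.591065.
20*log10(||x||/||e||) ≈ 20*1.591065 = 31.8213.
floor(31.8213) = 31.

31


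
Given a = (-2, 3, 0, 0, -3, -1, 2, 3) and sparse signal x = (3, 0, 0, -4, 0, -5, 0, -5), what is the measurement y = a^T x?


Non-zero terms: ['-2*3', '0*-4', '-1*-5', '3*-5']
Products: [-6, 0, 5, -15]
y = sum = -16.

-16


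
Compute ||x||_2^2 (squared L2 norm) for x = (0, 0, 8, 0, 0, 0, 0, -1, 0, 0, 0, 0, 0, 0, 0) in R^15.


Non-zero entries: [(2, 8), (7, -1)]
Squares: [64, 1]
||x||_2^2 = sum = 65.

65


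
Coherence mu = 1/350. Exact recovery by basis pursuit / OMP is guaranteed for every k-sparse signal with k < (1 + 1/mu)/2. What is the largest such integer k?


1/mu = 350.
1 + 1/mu = 351.
(1 + 1/mu)/2 = 175.5 is not an integer, so k_max = floor(175.5) = 175.

175


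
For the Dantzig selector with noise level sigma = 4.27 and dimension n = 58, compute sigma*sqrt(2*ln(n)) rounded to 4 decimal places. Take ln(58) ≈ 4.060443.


ln(58) ≈ 4.060443.
2*ln(n) ≈ 8.120886.
sqrt(2*ln(n)) ≈ sqrt(8.120886) ≈ 2.849717.
threshold ≈ 4.27*2.849717 = 12.16829159 ≈ 12.1683.

12.1683


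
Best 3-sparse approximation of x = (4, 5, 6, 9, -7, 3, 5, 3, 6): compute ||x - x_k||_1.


Sorted |x_i| descending: [9, 7, 6, 6, 5, 5, 4, 3, 3]
Keep top 3: [9, 7, 6]
Tail entries: [6, 5, 5, 4, 3, 3]
L1 error = sum of tail = 26.

26


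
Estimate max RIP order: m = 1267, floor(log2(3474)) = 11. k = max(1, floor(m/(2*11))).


floor(log2(3474)) = 11.
2*11 = 22.
m/(2*floor(log2(n))) = 1267/22 ≈ 57.5909.
floor = 57.
k = max(1, 57) = 57.

57


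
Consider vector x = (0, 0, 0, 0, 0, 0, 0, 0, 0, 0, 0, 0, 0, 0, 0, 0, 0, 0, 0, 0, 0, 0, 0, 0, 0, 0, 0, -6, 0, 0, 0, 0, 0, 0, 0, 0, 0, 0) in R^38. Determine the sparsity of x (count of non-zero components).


Non-zero positions: [27].
Sparsity = 1.

1


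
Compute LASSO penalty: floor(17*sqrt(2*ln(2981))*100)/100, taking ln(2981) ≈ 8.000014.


ln(2981) ≈ 8.000014.
2*ln(n) ≈ 16.000028.
sqrt(2*ln(n)) ≈ sqrt(16.000028) ≈ 4.000003.
lambda ≈ 17*4.000003 = 68.000051.
floor(lambda*100)/100 = 68.00.

68.00


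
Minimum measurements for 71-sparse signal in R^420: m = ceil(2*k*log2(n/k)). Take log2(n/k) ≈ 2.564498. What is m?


log2(n/k) = log2(420/71) ≈ 2.564498.
2*k*log2(n/k) ≈ 2*71*2.564498 = 364.158716.
m = ceil(364.158716) = 365.

365


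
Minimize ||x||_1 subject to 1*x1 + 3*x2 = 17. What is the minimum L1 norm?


Axis intercepts:
  x1 = 17, x2 = 0: L1 = 17
  x1 = 0, x2 = 17/3: L1 = 17/3
x* = (0, 17/3)
||x*||_1 = 17/3.

17/3


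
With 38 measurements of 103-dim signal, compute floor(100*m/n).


100*m/n = 100*38/103 ≈ 36.8932.
floor = 36.

36


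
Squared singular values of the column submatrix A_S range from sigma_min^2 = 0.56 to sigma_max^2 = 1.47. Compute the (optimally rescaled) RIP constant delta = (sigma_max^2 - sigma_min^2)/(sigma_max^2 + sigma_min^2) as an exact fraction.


lambda_max - lambda_min = 1.47 - 0.56 = 0.91.
lambda_max + lambda_min = 1.47 + 0.56 = 2.03.
delta = 0.91/2.03 = 91/203 = 13/29.

13/29


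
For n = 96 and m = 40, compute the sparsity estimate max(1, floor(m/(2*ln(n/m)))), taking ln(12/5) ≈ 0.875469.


n/m = 96/40 = 12/5.
ln(n/m) ≈ 0.875469.
2*ln(n/m) ≈ 1.750938.
m/(2*ln(n/m)) ≈ 40/1.750938 ≈ 22.8449.
floor = 22.
k_max = max(1, 22) = 22.

22


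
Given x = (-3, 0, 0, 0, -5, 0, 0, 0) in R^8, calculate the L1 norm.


Non-zero entries: [(0, -3), (4, -5)]
Absolute values: [3, 5]
||x||_1 = sum = 8.

8


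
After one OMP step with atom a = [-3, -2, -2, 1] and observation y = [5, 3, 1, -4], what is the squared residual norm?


a^T a = 18.
a^T y = -27.
coeff = -27/18 = -3/2.
||r||^2 = 21/2.

21/2


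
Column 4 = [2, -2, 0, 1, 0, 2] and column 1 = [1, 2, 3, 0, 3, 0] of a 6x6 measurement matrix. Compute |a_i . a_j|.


Inner product: 2*1 + -2*2 + 0*3 + 1*0 + 0*3 + 2*0
Products: [2, -4, 0, 0, 0, 0]
Sum = -2.
|dot| = 2.

2


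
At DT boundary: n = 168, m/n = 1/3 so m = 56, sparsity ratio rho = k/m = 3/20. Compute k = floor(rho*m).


m = 1/3*168 = 56.
rho = 3/20.
rho*m = 3/20*56 = 8.4.
k = floor(8.4) = 8.

8


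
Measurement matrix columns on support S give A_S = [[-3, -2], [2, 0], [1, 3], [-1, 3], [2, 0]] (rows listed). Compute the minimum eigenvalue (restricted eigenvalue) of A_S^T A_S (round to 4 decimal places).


A_S^T A_S = [[19, 6], [6, 22]].
trace = 41.
det = 382.
disc = trace^2 - 4*det = 1681 - 4*382 = 153.
sqrt(153) ≈ 12.369317.
lam_min = (41 - sqrt(153))/2 ≈ (41 - 12.369317)/2 = 14.3153415 ≈ 14.3153.

14.3153


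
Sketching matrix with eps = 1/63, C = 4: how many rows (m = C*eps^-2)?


1/eps = 63.
(1/eps)^2 = 3969.
m = 4*3969 = 15876.

15876


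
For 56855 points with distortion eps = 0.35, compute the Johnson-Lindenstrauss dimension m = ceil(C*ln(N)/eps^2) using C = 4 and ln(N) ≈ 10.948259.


ln(56855) ≈ 10.948259.
eps^2 = 0.35^2 = 0.1225.
C*ln(N)/eps^2 ≈ 4*10.948259/0.1225 ≈ 357.4942.
m = ceil(357.4942) = 358.

358


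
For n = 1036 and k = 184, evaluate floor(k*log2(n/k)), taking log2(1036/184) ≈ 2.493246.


log2(n/k) = log2(1036/184) ≈ 2.493246.
k*log2(n/k) ≈ 184*2.493246 = 458.757264.
floor(458.757264) = 458.

458


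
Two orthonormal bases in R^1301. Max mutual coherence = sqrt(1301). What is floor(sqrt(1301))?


36^2 = 1296 <= 1301 < 1369 = 37^2, so 36 <= sqrt(1301) < 37.
floor(sqrt(1301)) = 36.

36


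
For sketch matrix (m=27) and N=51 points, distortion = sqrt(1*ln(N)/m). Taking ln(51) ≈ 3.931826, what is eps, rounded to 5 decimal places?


ln(51) ≈ 3.931826.
1*ln(N)/m ≈ 1*3.931826/27 ≈ 0.14562319.
eps = sqrt(0.14562319) ≈ 0.3816061 ≈ 0.38161.

0.38161


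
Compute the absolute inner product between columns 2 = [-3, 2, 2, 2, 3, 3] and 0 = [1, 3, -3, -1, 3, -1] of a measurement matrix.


Inner product: -3*1 + 2*3 + 2*-3 + 2*-1 + 3*3 + 3*-1
Products: [-3, 6, -6, -2, 9, -3]
Sum = 1.
|dot| = 1.

1


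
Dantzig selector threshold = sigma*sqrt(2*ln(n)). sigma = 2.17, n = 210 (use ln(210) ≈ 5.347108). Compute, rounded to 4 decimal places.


ln(210) ≈ 5.347108.
2*ln(n) ≈ 10.694216.
sqrt(2*ln(n)) ≈ sqrt(10.694216) ≈ 3.270201.
threshold ≈ 2.17*3.270201 = 7.09633617 ≈ 7.0963.

7.0963


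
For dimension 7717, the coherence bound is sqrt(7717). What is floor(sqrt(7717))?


87^2 = 7569 <= 7717 < 7744 = 88^2, so 87 <= sqrt(7717) < 88.
floor(sqrt(7717)) = 87.

87


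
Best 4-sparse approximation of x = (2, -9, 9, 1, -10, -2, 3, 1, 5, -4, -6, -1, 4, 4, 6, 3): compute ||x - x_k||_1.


Sorted |x_i| descending: [10, 9, 9, 6, 6, 5, 4, 4, 4, 3, 3, 2, 2, 1, 1, 1]
Keep top 4: [10, 9, 9, 6]
Tail entries: [6, 5, 4, 4, 4, 3, 3, 2, 2, 1, 1, 1]
L1 error = sum of tail = 36.

36


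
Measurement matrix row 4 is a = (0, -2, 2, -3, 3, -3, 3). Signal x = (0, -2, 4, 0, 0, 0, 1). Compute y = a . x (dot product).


Non-zero terms: ['-2*-2', '2*4', '3*1']
Products: [4, 8, 3]
y = sum = 15.

15


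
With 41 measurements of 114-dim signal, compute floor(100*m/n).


100*m/n = 100*41/114 ≈ 35.9649.
floor = 35.

35


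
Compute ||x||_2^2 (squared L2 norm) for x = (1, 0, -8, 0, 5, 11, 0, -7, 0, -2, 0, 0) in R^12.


Non-zero entries: [(0, 1), (2, -8), (4, 5), (5, 11), (7, -7), (9, -2)]
Squares: [1, 64, 25, 121, 49, 4]
||x||_2^2 = sum = 264.

264


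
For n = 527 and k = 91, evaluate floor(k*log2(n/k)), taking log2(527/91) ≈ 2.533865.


log2(n/k) = log2(527/91) ≈ 2.533865.
k*log2(n/k) ≈ 91*2.533865 = 230.581715.
floor(230.581715) = 230.

230


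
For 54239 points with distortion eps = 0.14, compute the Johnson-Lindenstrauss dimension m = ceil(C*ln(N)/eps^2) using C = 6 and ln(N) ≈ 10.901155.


ln(54239) ≈ 10.901155.
eps^2 = 0.14^2 = 0.0196.
C*ln(N)/eps^2 ≈ 6*10.901155/0.0196 ≈ 3337.0883.
m = ceil(3337.0883) = 3338.

3338


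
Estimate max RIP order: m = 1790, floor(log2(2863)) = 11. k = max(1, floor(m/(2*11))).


floor(log2(2863)) = 11.
2*11 = 22.
m/(2*floor(log2(n))) = 1790/22 ≈ 81.3636.
floor = 81.
k = max(1, 81) = 81.

81


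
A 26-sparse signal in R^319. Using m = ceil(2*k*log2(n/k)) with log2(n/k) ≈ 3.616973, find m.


log2(n/k) = log2(319/26) ≈ 3.616973.
2*k*log2(n/k) ≈ 2*26*3.616973 = 188.082596.
m = ceil(188.082596) = 189.

189


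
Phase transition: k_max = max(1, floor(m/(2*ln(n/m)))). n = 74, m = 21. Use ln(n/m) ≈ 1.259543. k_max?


n/m = 74/21.
ln(n/m) ≈ 1.259543.
2*ln(n/m) ≈ 2.519086.
m/(2*ln(n/m)) ≈ 21/2.519086 ≈ 8.3364.
floor = 8.
k_max = max(1, 8) = 8.

8


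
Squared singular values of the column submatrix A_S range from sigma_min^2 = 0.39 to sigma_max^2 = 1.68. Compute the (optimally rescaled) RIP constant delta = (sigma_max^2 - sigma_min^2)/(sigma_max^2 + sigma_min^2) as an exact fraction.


lambda_max - lambda_min = 1.68 - 0.39 = 1.29.
lambda_max + lambda_min = 1.68 + 0.39 = 2.07.
delta = 1.29/2.07 = 129/207 = 43/69.

43/69


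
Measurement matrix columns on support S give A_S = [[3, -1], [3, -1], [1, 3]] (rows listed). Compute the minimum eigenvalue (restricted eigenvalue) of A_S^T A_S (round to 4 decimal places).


A_S^T A_S = [[19, -3], [-3, 11]].
trace = 30.
det = 200.
disc = trace^2 - 4*det = 900 - 4*200 = 100.
sqrt(100) = 10.
lam_min = (30 - 10)/2 = 10 = 10.0000.

10.0000


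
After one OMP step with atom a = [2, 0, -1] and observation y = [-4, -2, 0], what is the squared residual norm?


a^T a = 5.
a^T y = -8.
coeff = -8/5 = -8/5.
||r||^2 = 36/5.

36/5


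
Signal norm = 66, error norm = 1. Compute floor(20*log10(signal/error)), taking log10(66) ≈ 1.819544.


||x||/||e|| = 66/1 = 66.
log10(66) ≈ 1.819544.
20*log10(||x||/||e||) ≈ 20*1.819544 = 36.39088.
floor(36.39088) = 36.

36


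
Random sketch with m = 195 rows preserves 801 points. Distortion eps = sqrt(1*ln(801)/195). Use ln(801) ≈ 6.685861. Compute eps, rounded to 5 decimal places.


ln(801) ≈ 6.685861.
1*ln(N)/m ≈ 1*6.685861/195 ≈ 0.03428647.
eps = sqrt(0.03428647) ≈ 0.1851661 ≈ 0.18517.

0.18517


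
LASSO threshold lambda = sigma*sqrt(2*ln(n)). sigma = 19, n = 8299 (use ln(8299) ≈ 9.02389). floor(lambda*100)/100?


ln(8299) ≈ 9.02389.
2*ln(n) ≈ 18.04778.
sqrt(2*ln(n)) ≈ sqrt(18.04778) ≈ 4.248268.
lambda ≈ 19*4.248268 = 80.717092.
floor(lambda*100)/100 = 80.71.

80.71


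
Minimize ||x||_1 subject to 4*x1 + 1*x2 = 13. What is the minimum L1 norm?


Axis intercepts:
  x1 = 13/4, x2 = 0: L1 = 13/4
  x1 = 0, x2 = 13: L1 = 13
x* = (13/4, 0)
||x*||_1 = 13/4.

13/4


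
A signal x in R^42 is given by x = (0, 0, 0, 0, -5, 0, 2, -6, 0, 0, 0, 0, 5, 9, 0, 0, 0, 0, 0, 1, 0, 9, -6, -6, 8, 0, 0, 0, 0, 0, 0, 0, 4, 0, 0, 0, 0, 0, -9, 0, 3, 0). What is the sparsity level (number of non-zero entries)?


Non-zero positions: [4, 6, 7, 12, 13, 19, 21, 22, 23, 24, 32, 38, 40].
Sparsity = 13.

13


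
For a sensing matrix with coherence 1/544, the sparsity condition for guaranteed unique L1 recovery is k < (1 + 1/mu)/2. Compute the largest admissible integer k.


1/mu = 544.
1 + 1/mu = 545.
(1 + 1/mu)/2 = 272.5 is not an integer, so k_max = floor(272.5) = 272.

272


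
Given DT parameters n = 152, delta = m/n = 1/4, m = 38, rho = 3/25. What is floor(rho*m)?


m = 1/4*152 = 38.
rho = 3/25.
rho*m = 3/25*38 = 4.56.
k = floor(4.56) = 4.

4


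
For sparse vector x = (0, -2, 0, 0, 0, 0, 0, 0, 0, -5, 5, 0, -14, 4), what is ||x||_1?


Non-zero entries: [(1, -2), (9, -5), (10, 5), (12, -14), (13, 4)]
Absolute values: [2, 5, 5, 14, 4]
||x||_1 = sum = 30.

30


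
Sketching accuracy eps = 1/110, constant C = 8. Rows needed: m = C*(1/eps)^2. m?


1/eps = 110.
(1/eps)^2 = 12100.
m = 8*12100 = 96800.

96800


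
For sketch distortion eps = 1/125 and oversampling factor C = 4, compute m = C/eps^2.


1/eps = 125.
(1/eps)^2 = 15625.
m = 4*15625 = 62500.

62500


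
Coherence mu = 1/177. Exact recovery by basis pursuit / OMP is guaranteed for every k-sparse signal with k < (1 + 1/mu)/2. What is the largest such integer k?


1/mu = 177.
1 + 1/mu = 178.
(1 + 1/mu)/2 = 89 is an integer and the inequality is strict, so k_max = 89 - 1 = 88.

88


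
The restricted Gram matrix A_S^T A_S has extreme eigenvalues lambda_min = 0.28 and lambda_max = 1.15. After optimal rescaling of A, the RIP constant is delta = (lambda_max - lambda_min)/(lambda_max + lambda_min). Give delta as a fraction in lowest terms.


lambda_max - lambda_min = 1.15 - 0.28 = 0.87.
lambda_max + lambda_min = 1.15 + 0.28 = 1.43.
delta = 0.87/1.43 = 87/143.

87/143


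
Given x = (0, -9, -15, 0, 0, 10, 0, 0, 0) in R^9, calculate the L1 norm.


Non-zero entries: [(1, -9), (2, -15), (5, 10)]
Absolute values: [9, 15, 10]
||x||_1 = sum = 34.

34


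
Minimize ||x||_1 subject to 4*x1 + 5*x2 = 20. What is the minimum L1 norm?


Axis intercepts:
  x1 = 5, x2 = 0: L1 = 5
  x1 = 0, x2 = 4: L1 = 4
x* = (0, 4)
||x*||_1 = 4.

4


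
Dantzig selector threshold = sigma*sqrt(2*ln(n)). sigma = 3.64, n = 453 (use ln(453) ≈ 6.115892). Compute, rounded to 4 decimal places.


ln(453) ≈ 6.115892.
2*ln(n) ≈ 12.231784.
sqrt(2*ln(n)) ≈ sqrt(12.231784) ≈ 3.497397.
threshold ≈ 3.64*3.497397 = 12.73052508 ≈ 12.7305.

12.7305


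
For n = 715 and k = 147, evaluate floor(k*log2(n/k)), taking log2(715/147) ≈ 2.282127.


log2(n/k) = log2(715/147) ≈ 2.282127.
k*log2(n/k) ≈ 147*2.282127 = 335.472669.
floor(335.472669) = 335.

335


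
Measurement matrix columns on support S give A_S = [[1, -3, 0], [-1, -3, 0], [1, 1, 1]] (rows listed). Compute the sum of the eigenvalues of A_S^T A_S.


Sum of eigenvalues of A_S^T A_S = trace(A_S^T A_S) = sum of squared column norms of A_S.
A_S^T A_S diagonal: [3, 19, 1].
trace = 3 + 19 + 1 = 23.

23


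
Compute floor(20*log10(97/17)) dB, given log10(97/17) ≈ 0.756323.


||x||/||e|| = 97/17.
log10(97/17) ≈ 0.756323.
20*log10(||x||/||e||) ≈ 20*0.756323 = 15.12646.
floor(15.12646) = 15.

15


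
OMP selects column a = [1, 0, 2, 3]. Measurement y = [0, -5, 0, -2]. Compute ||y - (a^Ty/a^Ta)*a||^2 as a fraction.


a^T a = 14.
a^T y = -6.
coeff = -6/14 = -3/7.
||r||^2 = 185/7.

185/7


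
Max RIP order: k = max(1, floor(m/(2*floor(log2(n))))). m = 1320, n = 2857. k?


floor(log2(2857)) = 11.
2*11 = 22.
m/(2*floor(log2(n))) = 1320/22 ≈ 60.0.
floor = 60.
k = max(1, 60) = 60.

60


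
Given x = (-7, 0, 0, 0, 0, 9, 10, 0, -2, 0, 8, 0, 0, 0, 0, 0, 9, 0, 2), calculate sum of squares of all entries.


Non-zero entries: [(0, -7), (5, 9), (6, 10), (8, -2), (10, 8), (16, 9), (18, 2)]
Squares: [49, 81, 100, 4, 64, 81, 4]
||x||_2^2 = sum = 383.

383


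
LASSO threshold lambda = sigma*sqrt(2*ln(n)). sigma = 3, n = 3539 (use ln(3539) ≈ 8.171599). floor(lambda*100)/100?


ln(3539) ≈ 8.171599.
2*ln(n) ≈ 16.343198.
sqrt(2*ln(n)) ≈ sqrt(16.343198) ≈ 4.042672.
lambda ≈ 3*4.042672 = 12.128016.
floor(lambda*100)/100 = 12.12.

12.12


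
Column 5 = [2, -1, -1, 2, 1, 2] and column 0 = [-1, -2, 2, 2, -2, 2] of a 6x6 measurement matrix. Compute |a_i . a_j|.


Inner product: 2*-1 + -1*-2 + -1*2 + 2*2 + 1*-2 + 2*2
Products: [-2, 2, -2, 4, -2, 4]
Sum = 4.
|dot| = 4.

4


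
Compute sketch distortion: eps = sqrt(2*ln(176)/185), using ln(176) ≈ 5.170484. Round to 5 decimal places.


ln(176) ≈ 5.170484.
2*ln(N)/m ≈ 2*5.170484/185 ≈ 0.05589712.
eps = sqrt(0.05589712) ≈ 0.2364257 ≈ 0.23643.

0.23643


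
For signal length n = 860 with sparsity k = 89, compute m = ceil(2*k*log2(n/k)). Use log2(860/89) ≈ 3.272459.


log2(n/k) = log2(860/89) ≈ 3.272459.
2*k*log2(n/k) ≈ 2*89*3.272459 = 582.497702.
m = ceil(582.497702) = 583.

583


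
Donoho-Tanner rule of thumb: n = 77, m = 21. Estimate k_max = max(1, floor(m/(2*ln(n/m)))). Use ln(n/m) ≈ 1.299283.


n/m = 77/21 = 11/3.
ln(n/m) ≈ 1.299283.
2*ln(n/m) ≈ 2.598566.
m/(2*ln(n/m)) ≈ 21/2.598566 ≈ 8.0814.
floor = 8.
k_max = max(1, 8) = 8.

8


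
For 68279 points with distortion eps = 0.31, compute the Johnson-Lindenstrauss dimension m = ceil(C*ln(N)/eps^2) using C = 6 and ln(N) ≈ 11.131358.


ln(68279) ≈ 11.131358.
eps^2 = 0.31^2 = 0.0961.
C*ln(N)/eps^2 ≈ 6*11.131358/0.0961 ≈ 694.9859.
m = ceil(694.9859) = 695.

695


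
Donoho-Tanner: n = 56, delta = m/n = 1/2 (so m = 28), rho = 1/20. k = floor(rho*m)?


m = 1/2*56 = 28.
rho = 1/20.
rho*m = 1/20*28 = 1.4.
k = floor(1.4) = 1.

1


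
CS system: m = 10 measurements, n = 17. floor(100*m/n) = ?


100*m/n = 100*10/17 ≈ 58.8235.
floor = 58.

58


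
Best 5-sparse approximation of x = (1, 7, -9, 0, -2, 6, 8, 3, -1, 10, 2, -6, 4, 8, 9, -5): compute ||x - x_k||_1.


Sorted |x_i| descending: [10, 9, 9, 8, 8, 7, 6, 6, 5, 4, 3, 2, 2, 1, 1, 0]
Keep top 5: [10, 9, 9, 8, 8]
Tail entries: [7, 6, 6, 5, 4, 3, 2, 2, 1, 1, 0]
L1 error = sum of tail = 37.

37


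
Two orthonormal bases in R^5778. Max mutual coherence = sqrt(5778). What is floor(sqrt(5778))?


76^2 = 5776 <= 5778 < 5929 = 77^2, so 76 <= sqrt(5778) < 77.
floor(sqrt(5778)) = 76.

76


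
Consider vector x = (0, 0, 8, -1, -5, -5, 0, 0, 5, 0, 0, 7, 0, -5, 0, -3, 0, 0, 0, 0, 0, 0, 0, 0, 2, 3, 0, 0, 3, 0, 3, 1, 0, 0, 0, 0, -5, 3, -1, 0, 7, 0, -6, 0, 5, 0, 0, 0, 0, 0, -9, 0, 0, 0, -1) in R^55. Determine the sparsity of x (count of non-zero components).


Non-zero positions: [2, 3, 4, 5, 8, 11, 13, 15, 24, 25, 28, 30, 31, 36, 37, 38, 40, 42, 44, 50, 54].
Sparsity = 21.

21


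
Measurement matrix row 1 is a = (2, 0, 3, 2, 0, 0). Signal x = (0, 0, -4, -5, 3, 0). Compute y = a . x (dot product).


Non-zero terms: ['3*-4', '2*-5', '0*3']
Products: [-12, -10, 0]
y = sum = -22.

-22


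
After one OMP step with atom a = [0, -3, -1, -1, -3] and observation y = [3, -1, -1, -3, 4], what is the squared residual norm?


a^T a = 20.
a^T y = -5.
coeff = -5/20 = -1/4.
||r||^2 = 139/4.

139/4


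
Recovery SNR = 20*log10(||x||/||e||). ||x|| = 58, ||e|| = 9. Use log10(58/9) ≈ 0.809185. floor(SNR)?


||x||/||e|| = 58/9.
log10(58/9) ≈ 0.809185.
20*log10(||x||/||e||) ≈ 20*0.809185 = 16.1837.
floor(16.1837) = 16.

16


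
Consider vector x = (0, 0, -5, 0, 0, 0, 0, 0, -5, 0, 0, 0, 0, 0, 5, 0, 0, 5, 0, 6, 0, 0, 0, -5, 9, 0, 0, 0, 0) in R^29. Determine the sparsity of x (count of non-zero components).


Non-zero positions: [2, 8, 14, 17, 19, 23, 24].
Sparsity = 7.

7


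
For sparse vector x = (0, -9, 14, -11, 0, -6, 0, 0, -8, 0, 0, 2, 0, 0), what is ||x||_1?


Non-zero entries: [(1, -9), (2, 14), (3, -11), (5, -6), (8, -8), (11, 2)]
Absolute values: [9, 14, 11, 6, 8, 2]
||x||_1 = sum = 50.

50


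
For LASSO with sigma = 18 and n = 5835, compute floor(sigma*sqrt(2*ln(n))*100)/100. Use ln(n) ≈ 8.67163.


ln(5835) ≈ 8.67163.
2*ln(n) ≈ 17.34326.
sqrt(2*ln(n)) ≈ sqrt(17.34326) ≈ 4.164524.
lambda ≈ 18*4.164524 = 74.961432.
floor(lambda*100)/100 = 74.96.

74.96


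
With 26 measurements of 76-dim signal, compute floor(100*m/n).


100*m/n = 100*26/76 ≈ 34.2105.
floor = 34.

34


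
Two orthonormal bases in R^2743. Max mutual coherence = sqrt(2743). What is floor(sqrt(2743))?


52^2 = 2704 <= 2743 < 2809 = 53^2, so 52 <= sqrt(2743) < 53.
floor(sqrt(2743)) = 52.

52


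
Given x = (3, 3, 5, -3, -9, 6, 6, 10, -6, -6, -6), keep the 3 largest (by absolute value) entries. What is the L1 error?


Sorted |x_i| descending: [10, 9, 6, 6, 6, 6, 6, 5, 3, 3, 3]
Keep top 3: [10, 9, 6]
Tail entries: [6, 6, 6, 6, 5, 3, 3, 3]
L1 error = sum of tail = 38.

38


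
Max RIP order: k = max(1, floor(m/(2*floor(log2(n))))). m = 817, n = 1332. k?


floor(log2(1332)) = 10.
2*10 = 20.
m/(2*floor(log2(n))) = 817/20 ≈ 40.85.
floor = 40.
k = max(1, 40) = 40.

40


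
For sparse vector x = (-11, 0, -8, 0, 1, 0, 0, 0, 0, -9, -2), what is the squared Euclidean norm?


Non-zero entries: [(0, -11), (2, -8), (4, 1), (9, -9), (10, -2)]
Squares: [121, 64, 1, 81, 4]
||x||_2^2 = sum = 271.

271


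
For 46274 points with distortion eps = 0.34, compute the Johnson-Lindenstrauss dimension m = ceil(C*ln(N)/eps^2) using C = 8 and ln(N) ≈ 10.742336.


ln(46274) ≈ 10.742336.
eps^2 = 0.34^2 = 0.1156.
C*ln(N)/eps^2 ≈ 8*10.742336/0.1156 ≈ 743.4143.
m = ceil(743.4143) = 744.

744


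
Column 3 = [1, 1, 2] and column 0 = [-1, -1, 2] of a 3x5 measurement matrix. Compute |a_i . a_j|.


Inner product: 1*-1 + 1*-1 + 2*2
Products: [-1, -1, 4]
Sum = 2.
|dot| = 2.

2


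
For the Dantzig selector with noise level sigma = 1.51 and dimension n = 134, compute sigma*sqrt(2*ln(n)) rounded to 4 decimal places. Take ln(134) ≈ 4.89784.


ln(134) ≈ 4.89784.
2*ln(n) ≈ 9.79568.
sqrt(2*ln(n)) ≈ sqrt(9.79568) ≈ 3.129805.
threshold ≈ 1.51*3.129805 = 4.72600555 ≈ 4.7260.

4.7260


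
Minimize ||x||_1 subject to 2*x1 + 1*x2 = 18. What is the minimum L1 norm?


Axis intercepts:
  x1 = 9, x2 = 0: L1 = 9
  x1 = 0, x2 = 18: L1 = 18
x* = (9, 0)
||x*||_1 = 9.

9


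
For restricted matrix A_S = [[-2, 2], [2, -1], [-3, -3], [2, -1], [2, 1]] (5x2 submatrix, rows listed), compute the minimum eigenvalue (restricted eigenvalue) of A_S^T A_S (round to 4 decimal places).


A_S^T A_S = [[25, 3], [3, 16]].
trace = 41.
det = 391.
disc = trace^2 - 4*det = 1681 - 4*391 = 117.
sqrt(117) ≈ 10.816654.
lam_min = (41 - sqrt(117))/2 ≈ (41 - 10.816654)/2 = 15.091673 ≈ 15.0917.

15.0917


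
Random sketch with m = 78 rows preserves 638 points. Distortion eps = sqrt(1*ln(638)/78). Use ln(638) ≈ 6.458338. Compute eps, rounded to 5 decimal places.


ln(638) ≈ 6.458338.
1*ln(N)/m ≈ 1*6.458338/78 ≈ 0.08279921.
eps = sqrt(0.08279921) ≈ 0.2877485 ≈ 0.28775.

0.28775


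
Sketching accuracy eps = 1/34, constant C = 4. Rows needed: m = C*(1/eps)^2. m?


1/eps = 34.
(1/eps)^2 = 1156.
m = 4*1156 = 4624.

4624


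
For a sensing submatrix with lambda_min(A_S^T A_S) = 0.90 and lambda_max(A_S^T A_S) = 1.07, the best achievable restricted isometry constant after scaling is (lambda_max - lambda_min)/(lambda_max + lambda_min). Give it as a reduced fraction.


lambda_max - lambda_min = 1.07 - 0.90 = 0.17.
lambda_max + lambda_min = 1.07 + 0.90 = 1.97.
delta = 0.17/1.97 = 17/197.

17/197


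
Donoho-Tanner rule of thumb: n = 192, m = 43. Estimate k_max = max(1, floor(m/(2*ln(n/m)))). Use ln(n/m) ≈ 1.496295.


n/m = 192/43.
ln(n/m) ≈ 1.496295.
2*ln(n/m) ≈ 2.99259.
m/(2*ln(n/m)) ≈ 43/2.99259 ≈ 14.3688.
floor = 14.
k_max = max(1, 14) = 14.

14


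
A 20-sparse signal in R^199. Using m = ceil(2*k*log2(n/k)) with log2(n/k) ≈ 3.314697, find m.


log2(n/k) = log2(199/20) ≈ 3.314697.
2*k*log2(n/k) ≈ 2*20*3.314697 = 132.58788.
m = ceil(132.58788) = 133.

133


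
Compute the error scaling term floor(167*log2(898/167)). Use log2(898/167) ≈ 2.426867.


log2(n/k) = log2(898/167) ≈ 2.426867.
k*log2(n/k) ≈ 167*2.426867 = 405.286789.
floor(405.286789) = 405.

405


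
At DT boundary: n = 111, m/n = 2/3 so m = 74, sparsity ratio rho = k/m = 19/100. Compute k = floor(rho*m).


m = 2/3*111 = 74.
rho = 19/100.
rho*m = 19/100*74 = 14.06.
k = floor(14.06) = 14.

14


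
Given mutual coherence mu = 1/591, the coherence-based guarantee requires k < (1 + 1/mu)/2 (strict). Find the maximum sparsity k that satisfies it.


1/mu = 591.
1 + 1/mu = 592.
(1 + 1/mu)/2 = 296 is an integer and the inequality is strict, so k_max = 296 - 1 = 295.

295


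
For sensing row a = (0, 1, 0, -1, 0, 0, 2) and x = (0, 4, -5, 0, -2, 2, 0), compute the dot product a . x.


Non-zero terms: ['1*4', '0*-5', '0*-2', '0*2']
Products: [4, 0, 0, 0]
y = sum = 4.

4


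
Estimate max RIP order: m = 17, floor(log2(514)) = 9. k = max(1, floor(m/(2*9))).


floor(log2(514)) = 9.
2*9 = 18.
m/(2*floor(log2(n))) = 17/18 ≈ 0.9444.
floor = 0.
k = max(1, 0) = 1.

1


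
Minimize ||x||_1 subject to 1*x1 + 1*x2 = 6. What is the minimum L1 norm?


Axis intercepts:
  x1 = 6, x2 = 0: L1 = 6
  x1 = 0, x2 = 6: L1 = 6
x* = (6, 0)
||x*||_1 = 6.

6


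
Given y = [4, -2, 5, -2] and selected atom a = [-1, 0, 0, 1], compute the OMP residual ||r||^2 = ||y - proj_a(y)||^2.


a^T a = 2.
a^T y = -6.
coeff = -6/2 = -3.
||r||^2 = 31.

31


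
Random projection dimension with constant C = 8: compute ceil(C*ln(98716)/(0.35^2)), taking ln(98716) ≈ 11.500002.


ln(98716) ≈ 11.500002.
eps^2 = 0.35^2 = 0.1225.
C*ln(N)/eps^2 ≈ 8*11.500002/0.1225 ≈ 751.0205.
m = ceil(751.0205) = 752.

752


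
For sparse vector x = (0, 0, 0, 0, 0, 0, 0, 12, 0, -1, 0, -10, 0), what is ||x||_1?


Non-zero entries: [(7, 12), (9, -1), (11, -10)]
Absolute values: [12, 1, 10]
||x||_1 = sum = 23.

23


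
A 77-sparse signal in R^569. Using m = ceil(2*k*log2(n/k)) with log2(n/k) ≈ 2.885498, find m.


log2(n/k) = log2(569/77) ≈ 2.885498.
2*k*log2(n/k) ≈ 2*77*2.885498 = 444.366692.
m = ceil(444.366692) = 445.

445


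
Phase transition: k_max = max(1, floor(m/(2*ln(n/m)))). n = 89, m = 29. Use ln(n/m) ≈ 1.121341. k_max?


n/m = 89/29.
ln(n/m) ≈ 1.121341.
2*ln(n/m) ≈ 2.242682.
m/(2*ln(n/m)) ≈ 29/2.242682 ≈ 12.9309.
floor = 12.
k_max = max(1, 12) = 12.

12


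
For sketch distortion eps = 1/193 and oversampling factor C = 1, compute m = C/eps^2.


1/eps = 193.
(1/eps)^2 = 37249.
m = 1*37249 = 37249.

37249


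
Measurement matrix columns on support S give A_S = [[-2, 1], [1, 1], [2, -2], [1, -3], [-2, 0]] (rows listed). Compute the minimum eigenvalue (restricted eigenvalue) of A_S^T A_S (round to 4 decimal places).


A_S^T A_S = [[14, -8], [-8, 15]].
trace = 29.
det = 146.
disc = trace^2 - 4*det = 841 - 4*146 = 257.
sqrt(257) ≈ 16.031220.
lam_min = (29 - sqrt(257))/2 ≈ (29 - 16.031220)/2 = 6.48439 ≈ 6.4844.

6.4844


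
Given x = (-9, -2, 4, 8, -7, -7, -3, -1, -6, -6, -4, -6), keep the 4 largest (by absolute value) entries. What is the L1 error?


Sorted |x_i| descending: [9, 8, 7, 7, 6, 6, 6, 4, 4, 3, 2, 1]
Keep top 4: [9, 8, 7, 7]
Tail entries: [6, 6, 6, 4, 4, 3, 2, 1]
L1 error = sum of tail = 32.

32


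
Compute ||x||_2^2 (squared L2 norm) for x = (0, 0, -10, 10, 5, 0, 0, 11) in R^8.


Non-zero entries: [(2, -10), (3, 10), (4, 5), (7, 11)]
Squares: [100, 100, 25, 121]
||x||_2^2 = sum = 346.

346


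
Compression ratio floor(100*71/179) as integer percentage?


100*m/n = 100*71/179 ≈ 39.6648.
floor = 39.

39


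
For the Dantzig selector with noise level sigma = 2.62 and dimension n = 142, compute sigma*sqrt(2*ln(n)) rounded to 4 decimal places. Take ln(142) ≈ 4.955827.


ln(142) ≈ 4.955827.
2*ln(n) ≈ 9.911654.
sqrt(2*ln(n)) ≈ sqrt(9.911654) ≈ 3.148278.
threshold ≈ 2.62*3.148278 = 8.24848836 ≈ 8.2485.

8.2485


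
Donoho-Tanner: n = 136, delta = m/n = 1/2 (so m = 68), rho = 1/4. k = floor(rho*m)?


m = 1/2*136 = 68.
rho = 1/4.
rho*m = 1/4*68 = 17.
k = floor(17) = 17.

17


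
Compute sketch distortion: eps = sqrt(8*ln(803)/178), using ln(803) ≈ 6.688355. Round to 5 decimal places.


ln(803) ≈ 6.688355.
8*ln(N)/m ≈ 8*6.688355/178 ≈ 0.30060022.
eps = sqrt(0.30060022) ≈ 0.5482702 ≈ 0.54827.

0.54827


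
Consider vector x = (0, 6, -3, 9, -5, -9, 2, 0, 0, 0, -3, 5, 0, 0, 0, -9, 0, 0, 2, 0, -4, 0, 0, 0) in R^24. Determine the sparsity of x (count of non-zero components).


Non-zero positions: [1, 2, 3, 4, 5, 6, 10, 11, 15, 18, 20].
Sparsity = 11.

11


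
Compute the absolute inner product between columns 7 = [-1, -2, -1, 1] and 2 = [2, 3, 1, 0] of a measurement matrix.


Inner product: -1*2 + -2*3 + -1*1 + 1*0
Products: [-2, -6, -1, 0]
Sum = -9.
|dot| = 9.

9


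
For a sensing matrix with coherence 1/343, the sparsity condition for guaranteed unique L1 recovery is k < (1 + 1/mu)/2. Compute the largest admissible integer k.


1/mu = 343.
1 + 1/mu = 344.
(1 + 1/mu)/2 = 172 is an integer and the inequality is strict, so k_max = 172 - 1 = 171.

171


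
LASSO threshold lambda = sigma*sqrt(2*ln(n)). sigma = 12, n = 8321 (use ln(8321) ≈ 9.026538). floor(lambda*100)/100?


ln(8321) ≈ 9.026538.
2*ln(n) ≈ 18.053076.
sqrt(2*ln(n)) ≈ sqrt(18.053076) ≈ 4.248891.
lambda ≈ 12*4.248891 = 50.986692.
floor(lambda*100)/100 = 50.98.

50.98


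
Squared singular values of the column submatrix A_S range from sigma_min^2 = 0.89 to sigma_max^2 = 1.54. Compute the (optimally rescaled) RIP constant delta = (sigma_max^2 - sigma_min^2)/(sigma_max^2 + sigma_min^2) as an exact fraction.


lambda_max - lambda_min = 1.54 - 0.89 = 0.65.
lambda_max + lambda_min = 1.54 + 0.89 = 2.43.
delta = 0.65/2.43 = 65/243.

65/243


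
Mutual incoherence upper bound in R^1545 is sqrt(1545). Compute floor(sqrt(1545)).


39^2 = 1521 <= 1545 < 1600 = 40^2, so 39 <= sqrt(1545) < 40.
floor(sqrt(1545)) = 39.

39


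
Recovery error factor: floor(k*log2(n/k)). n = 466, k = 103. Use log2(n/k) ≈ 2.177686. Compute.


log2(n/k) = log2(466/103) ≈ 2.177686.
k*log2(n/k) ≈ 103*2.177686 = 224.301658.
floor(224.301658) = 224.

224


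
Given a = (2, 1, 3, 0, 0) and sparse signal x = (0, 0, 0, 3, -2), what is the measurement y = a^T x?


Non-zero terms: ['0*3', '0*-2']
Products: [0, 0]
y = sum = 0.

0


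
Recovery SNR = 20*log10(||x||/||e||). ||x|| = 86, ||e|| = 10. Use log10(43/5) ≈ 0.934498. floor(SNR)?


||x||/||e|| = 86/10 = 43/5.
log10(43/5) ≈ 0.934498.
20*log10(||x||/||e||) ≈ 20*0.934498 = 18.68996.
floor(18.68996) = 18.

18


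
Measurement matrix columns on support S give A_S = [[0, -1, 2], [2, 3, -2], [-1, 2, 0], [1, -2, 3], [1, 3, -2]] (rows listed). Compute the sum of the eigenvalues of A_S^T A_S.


Sum of eigenvalues of A_S^T A_S = trace(A_S^T A_S) = sum of squared column norms of A_S.
A_S^T A_S diagonal: [7, 27, 21].
trace = 7 + 27 + 21 = 55.

55


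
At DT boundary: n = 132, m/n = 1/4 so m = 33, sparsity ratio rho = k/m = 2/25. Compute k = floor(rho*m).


m = 1/4*132 = 33.
rho = 2/25.
rho*m = 2/25*33 = 2.64.
k = floor(2.64) = 2.

2


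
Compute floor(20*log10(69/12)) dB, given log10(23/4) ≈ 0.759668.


||x||/||e|| = 69/12 = 23/4.
log10(23/4) ≈ 0.759668.
20*log10(||x||/||e||) ≈ 20*0.759668 = 15.19336.
floor(15.19336) = 15.

15


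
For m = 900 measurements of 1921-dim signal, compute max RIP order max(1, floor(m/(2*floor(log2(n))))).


floor(log2(1921)) = 10.
2*10 = 20.
m/(2*floor(log2(n))) = 900/20 ≈ 45.0.
floor = 45.
k = max(1, 45) = 45.

45


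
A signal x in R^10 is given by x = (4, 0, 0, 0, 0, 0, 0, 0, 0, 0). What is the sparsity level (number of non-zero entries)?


Non-zero positions: [0].
Sparsity = 1.

1


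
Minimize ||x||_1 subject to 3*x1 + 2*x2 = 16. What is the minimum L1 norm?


Axis intercepts:
  x1 = 16/3, x2 = 0: L1 = 16/3
  x1 = 0, x2 = 8: L1 = 8
x* = (16/3, 0)
||x*||_1 = 16/3.

16/3


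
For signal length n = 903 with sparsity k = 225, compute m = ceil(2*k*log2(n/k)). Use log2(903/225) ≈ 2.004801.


log2(n/k) = log2(903/225) ≈ 2.004801.
2*k*log2(n/k) ≈ 2*225*2.004801 = 902.16045.
m = ceil(902.16045) = 903.

903


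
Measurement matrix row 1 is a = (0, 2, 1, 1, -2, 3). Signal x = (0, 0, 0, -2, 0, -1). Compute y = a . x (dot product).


Non-zero terms: ['1*-2', '3*-1']
Products: [-2, -3]
y = sum = -5.

-5


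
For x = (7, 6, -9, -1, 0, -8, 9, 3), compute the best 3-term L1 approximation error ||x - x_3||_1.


Sorted |x_i| descending: [9, 9, 8, 7, 6, 3, 1, 0]
Keep top 3: [9, 9, 8]
Tail entries: [7, 6, 3, 1, 0]
L1 error = sum of tail = 17.

17


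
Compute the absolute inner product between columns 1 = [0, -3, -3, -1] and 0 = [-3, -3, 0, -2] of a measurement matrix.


Inner product: 0*-3 + -3*-3 + -3*0 + -1*-2
Products: [0, 9, 0, 2]
Sum = 11.
|dot| = 11.

11


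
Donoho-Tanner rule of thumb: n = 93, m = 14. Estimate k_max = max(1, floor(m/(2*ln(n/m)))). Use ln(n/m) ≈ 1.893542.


n/m = 93/14.
ln(n/m) ≈ 1.893542.
2*ln(n/m) ≈ 3.787084.
m/(2*ln(n/m)) ≈ 14/3.787084 ≈ 3.6968.
floor = 3.
k_max = max(1, 3) = 3.

3


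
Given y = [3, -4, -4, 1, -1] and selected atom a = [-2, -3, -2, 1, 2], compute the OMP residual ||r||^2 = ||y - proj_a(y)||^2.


a^T a = 22.
a^T y = 13.
coeff = 13/22 = 13/22.
||r||^2 = 777/22.

777/22


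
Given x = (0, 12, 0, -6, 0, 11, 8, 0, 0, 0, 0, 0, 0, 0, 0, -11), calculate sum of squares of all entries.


Non-zero entries: [(1, 12), (3, -6), (5, 11), (6, 8), (15, -11)]
Squares: [144, 36, 121, 64, 121]
||x||_2^2 = sum = 486.

486


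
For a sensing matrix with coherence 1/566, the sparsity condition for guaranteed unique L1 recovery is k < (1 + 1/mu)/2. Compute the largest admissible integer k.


1/mu = 566.
1 + 1/mu = 567.
(1 + 1/mu)/2 = 283.5 is not an integer, so k_max = floor(283.5) = 283.

283


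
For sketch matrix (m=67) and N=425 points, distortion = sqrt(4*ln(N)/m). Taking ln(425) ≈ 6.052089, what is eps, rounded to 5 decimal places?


ln(425) ≈ 6.052089.
4*ln(N)/m ≈ 4*6.052089/67 ≈ 0.36131875.
eps = sqrt(0.36131875) ≈ 0.601098 ≈ 0.60110.

0.60110


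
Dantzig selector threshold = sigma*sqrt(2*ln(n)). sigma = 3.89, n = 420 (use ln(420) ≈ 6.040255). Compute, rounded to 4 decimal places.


ln(420) ≈ 6.040255.
2*ln(n) ≈ 12.08051.
sqrt(2*ln(n)) ≈ sqrt(12.08051) ≈ 3.475703.
threshold ≈ 3.89*3.475703 = 13.52048467 ≈ 13.5205.

13.5205


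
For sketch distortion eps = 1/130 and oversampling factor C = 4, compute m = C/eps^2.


1/eps = 130.
(1/eps)^2 = 16900.
m = 4*16900 = 67600.

67600


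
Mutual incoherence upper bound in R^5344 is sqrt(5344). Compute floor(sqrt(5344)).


73^2 = 5329 <= 5344 < 5476 = 74^2, so 73 <= sqrt(5344) < 74.
floor(sqrt(5344)) = 73.

73


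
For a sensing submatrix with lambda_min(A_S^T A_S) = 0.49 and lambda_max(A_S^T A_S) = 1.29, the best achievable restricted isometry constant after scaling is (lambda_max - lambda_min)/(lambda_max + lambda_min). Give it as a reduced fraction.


lambda_max - lambda_min = 1.29 - 0.49 = 0.80.
lambda_max + lambda_min = 1.29 + 0.49 = 1.78.
delta = 0.80/1.78 = 80/178 = 40/89.

40/89


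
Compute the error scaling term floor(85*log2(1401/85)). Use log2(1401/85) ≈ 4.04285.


log2(n/k) = log2(1401/85) ≈ 4.04285.
k*log2(n/k) ≈ 85*4.04285 = 343.64225.
floor(343.64225) = 343.

343


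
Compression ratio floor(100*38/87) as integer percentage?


100*m/n = 100*38/87 ≈ 43.6782.
floor = 43.

43


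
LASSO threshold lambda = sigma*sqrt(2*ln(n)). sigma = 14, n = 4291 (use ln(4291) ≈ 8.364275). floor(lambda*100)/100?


ln(4291) ≈ 8.364275.
2*ln(n) ≈ 16.72855.
sqrt(2*ln(n)) ≈ sqrt(16.72855) ≈ 4.090055.
lambda ≈ 14*4.090055 = 57.26077.
floor(lambda*100)/100 = 57.26.

57.26


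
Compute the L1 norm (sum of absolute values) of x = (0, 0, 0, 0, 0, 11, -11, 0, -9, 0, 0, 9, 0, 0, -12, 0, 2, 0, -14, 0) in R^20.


Non-zero entries: [(5, 11), (6, -11), (8, -9), (11, 9), (14, -12), (16, 2), (18, -14)]
Absolute values: [11, 11, 9, 9, 12, 2, 14]
||x||_1 = sum = 68.

68


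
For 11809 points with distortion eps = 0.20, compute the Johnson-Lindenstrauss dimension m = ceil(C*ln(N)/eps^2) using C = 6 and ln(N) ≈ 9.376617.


ln(11809) ≈ 9.376617.
eps^2 = 0.20^2 = 0.04.
C*ln(N)/eps^2 ≈ 6*9.376617/0.04 ≈ 1406.4925.
m = ceil(1406.4925) = 1407.

1407


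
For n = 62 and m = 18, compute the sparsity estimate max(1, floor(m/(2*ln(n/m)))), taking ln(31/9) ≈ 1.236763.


n/m = 62/18 = 31/9.
ln(n/m) ≈ 1.236763.
2*ln(n/m) ≈ 2.473526.
m/(2*ln(n/m)) ≈ 18/2.473526 ≈ 7.2771.
floor = 7.
k_max = max(1, 7) = 7.

7


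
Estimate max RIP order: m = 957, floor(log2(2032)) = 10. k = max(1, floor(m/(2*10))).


floor(log2(2032)) = 10.
2*10 = 20.
m/(2*floor(log2(n))) = 957/20 ≈ 47.85.
floor = 47.
k = max(1, 47) = 47.

47


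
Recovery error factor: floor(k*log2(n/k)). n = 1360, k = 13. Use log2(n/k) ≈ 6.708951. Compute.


log2(n/k) = log2(1360/13) ≈ 6.708951.
k*log2(n/k) ≈ 13*6.708951 = 87.216363.
floor(87.216363) = 87.

87


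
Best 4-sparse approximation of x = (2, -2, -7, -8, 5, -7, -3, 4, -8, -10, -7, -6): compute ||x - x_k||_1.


Sorted |x_i| descending: [10, 8, 8, 7, 7, 7, 6, 5, 4, 3, 2, 2]
Keep top 4: [10, 8, 8, 7]
Tail entries: [7, 7, 6, 5, 4, 3, 2, 2]
L1 error = sum of tail = 36.

36


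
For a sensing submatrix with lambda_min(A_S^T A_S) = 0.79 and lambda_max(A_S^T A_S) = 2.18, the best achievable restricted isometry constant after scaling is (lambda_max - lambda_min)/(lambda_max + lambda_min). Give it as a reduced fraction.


lambda_max - lambda_min = 2.18 - 0.79 = 1.39.
lambda_max + lambda_min = 2.18 + 0.79 = 2.97.
delta = 1.39/2.97 = 139/297.

139/297


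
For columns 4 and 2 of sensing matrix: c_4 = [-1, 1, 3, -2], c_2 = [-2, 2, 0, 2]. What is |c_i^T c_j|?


Inner product: -1*-2 + 1*2 + 3*0 + -2*2
Products: [2, 2, 0, -4]
Sum = 0.
|dot| = 0.

0


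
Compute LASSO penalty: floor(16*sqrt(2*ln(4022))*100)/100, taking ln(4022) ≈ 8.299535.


ln(4022) ≈ 8.299535.
2*ln(n) ≈ 16.59907.
sqrt(2*ln(n)) ≈ sqrt(16.59907) ≈ 4.074196.
lambda ≈ 16*4.074196 = 65.187136.
floor(lambda*100)/100 = 65.18.

65.18


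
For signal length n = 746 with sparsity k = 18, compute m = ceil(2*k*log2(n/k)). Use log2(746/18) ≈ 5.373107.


log2(n/k) = log2(746/18) ≈ 5.373107.
2*k*log2(n/k) ≈ 2*18*5.373107 = 193.431852.
m = ceil(193.431852) = 194.

194


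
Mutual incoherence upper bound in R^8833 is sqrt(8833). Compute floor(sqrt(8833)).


93^2 = 8649 <= 8833 < 8836 = 94^2, so 93 <= sqrt(8833) < 94.
floor(sqrt(8833)) = 93.

93


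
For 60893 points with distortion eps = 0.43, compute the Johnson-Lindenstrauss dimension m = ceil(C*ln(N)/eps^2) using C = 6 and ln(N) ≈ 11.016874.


ln(60893) ≈ 11.016874.
eps^2 = 0.43^2 = 0.1849.
C*ln(N)/eps^2 ≈ 6*11.016874/0.1849 ≈ 357.4973.
m = ceil(357.4973) = 358.

358


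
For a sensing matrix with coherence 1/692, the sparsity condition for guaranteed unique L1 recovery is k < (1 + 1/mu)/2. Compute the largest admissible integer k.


1/mu = 692.
1 + 1/mu = 693.
(1 + 1/mu)/2 = 346.5 is not an integer, so k_max = floor(346.5) = 346.

346


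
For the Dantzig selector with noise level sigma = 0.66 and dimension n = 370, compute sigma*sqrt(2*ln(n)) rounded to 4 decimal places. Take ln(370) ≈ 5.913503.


ln(370) ≈ 5.913503.
2*ln(n) ≈ 11.827006.
sqrt(2*ln(n)) ≈ sqrt(11.827006) ≈ 3.439041.
threshold ≈ 0.66*3.439041 = 2.26976706 ≈ 2.2698.

2.2698


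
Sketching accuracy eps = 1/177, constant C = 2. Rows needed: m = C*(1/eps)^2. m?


1/eps = 177.
(1/eps)^2 = 31329.
m = 2*31329 = 62658.

62658


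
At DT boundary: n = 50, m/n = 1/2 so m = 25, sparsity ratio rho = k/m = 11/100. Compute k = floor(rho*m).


m = 1/2*50 = 25.
rho = 11/100.
rho*m = 11/100*25 = 2.75.
k = floor(2.75) = 2.

2


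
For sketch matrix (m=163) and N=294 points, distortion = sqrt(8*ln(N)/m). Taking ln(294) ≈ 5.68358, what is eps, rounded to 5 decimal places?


ln(294) ≈ 5.68358.
8*ln(N)/m ≈ 8*5.68358/163 ≈ 0.27894871.
eps = sqrt(0.27894871) ≈ 0.528156 ≈ 0.52816.

0.52816


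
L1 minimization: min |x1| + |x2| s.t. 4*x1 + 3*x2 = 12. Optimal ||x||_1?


Axis intercepts:
  x1 = 3, x2 = 0: L1 = 3
  x1 = 0, x2 = 4: L1 = 4
x* = (3, 0)
||x*||_1 = 3.

3


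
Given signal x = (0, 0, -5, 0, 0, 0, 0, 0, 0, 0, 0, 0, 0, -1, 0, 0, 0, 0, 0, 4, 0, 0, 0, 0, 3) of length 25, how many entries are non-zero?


Non-zero positions: [2, 13, 19, 24].
Sparsity = 4.

4
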